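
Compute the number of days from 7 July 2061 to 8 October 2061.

93

July 2061: 31 − 7 = 24 days remain.
Then August (31), September (30): 31 + 30 = 61 days.
October 1–8, 2061: 8 days.
Total: 24 + 61 + 8 = 93 days.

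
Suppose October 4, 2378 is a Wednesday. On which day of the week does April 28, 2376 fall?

Wednesday

Count forward from the earlier date (April 28, 2376) to the later (October 4, 2378):
April 28, 2376 → April 28, 2377: 365 days.
April 28, 2377 → April 28, 2378: 365 days.
April 2378: 30 − 28 = 2 days remain.
Then May (31), June (30), July (31), August (31), September (30): 31 + 30 + 31 + 31 + 30 = 153 days.
October 1–4, 2378: 4 days.
Residual: 159 days.
Total: 889 days.
889 is a multiple of 7, so April 28, 2376 falls on the same weekday: Wednesday.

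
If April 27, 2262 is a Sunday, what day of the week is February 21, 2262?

Count forward from the earlier date (February 21, 2262) to the later (April 27, 2262):
February 2262: 28 − 21 = 7 days remain (2262 is not a leap year, so February has 28 days).
Then March (31): 31 days.
April 1–27, 2262: 27 days.
Total: 7 + 31 + 27 = 65 days.
65 mod 7 = 2, so 2 days before Sunday is Friday.

Friday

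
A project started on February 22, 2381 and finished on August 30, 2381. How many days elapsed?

February 2381: 28 − 22 = 6 days remain (2381 is not a leap year, so February has 28 days).
Then March (31), April (30), May (31), June (30), July (31): 31 + 30 + 31 + 30 + 31 = 153 days.
August 1–30, 2381: 30 days.
Total: 6 + 153 + 30 = 189 days.

189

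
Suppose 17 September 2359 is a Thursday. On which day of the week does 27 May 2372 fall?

Saturday

From September 17, 2359 to September 17, 2371: 12 years, of which 3 contain a Feb 29 — 9×365 + 3×366 = 4383 days.
September 2371: 30 − 17 = 13 days remain.
Then October (31), November (30), December (31), January (31), February 2372 (29), March (31), April (30): 31 + 30 + 31 + 31 + 29 + 31 + 30 = 213 days.
May 1–27, 2372: 27 days.
Residual: 253 days.
Total: 4636 days.
4636 mod 7 = 2, so 2 days after Thursday is Saturday.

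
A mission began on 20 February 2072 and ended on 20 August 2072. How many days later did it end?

February 2072: 29 − 20 = 9 days remain (2072 is a leap year, so February has 29 days).
Then March (31), April (30), May (31), June (30), July (31): 31 + 30 + 31 + 30 + 31 = 153 days.
August 1–20, 2072: 20 days.
Total: 9 + 153 + 20 = 182 days.

182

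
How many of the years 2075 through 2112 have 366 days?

9

Years divisible by 4 in [2075, 2112]: 2076, 2080, 2084, 2088, 2092, 2096, 2100, 2104, 2108, 2112.
Of these, 2100 is divisible by 100 but not 400, so not leap.
Leap years: 10 − 1 = 9.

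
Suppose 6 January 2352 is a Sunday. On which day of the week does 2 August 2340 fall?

Friday

Count forward from the earlier date (August 2, 2340) to the later (January 6, 2352):
Day-of-year of August 2, 2340: 215.
Day-of-year of January 6, 2352: 6.
2340 has 366 days, so 366 − 215 = 151 days remain in 2340.
Full years 2341–2351: 9 common + 2 leap = 9×365 + 2×366 = 4017 days.
Total: 151 + 4017 + 6 = 4174 days.
4174 mod 7 = 2, so 2 days before Sunday is Friday.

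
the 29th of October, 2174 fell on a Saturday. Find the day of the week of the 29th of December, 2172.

Tuesday

Count forward from the earlier date (December 29, 2172) to the later (October 29, 2174):
December 2172: 31 − 29 = 2 days remain.
Then 21 full months totalling 638 days.
October 1–29, 2174: 29 days.
Total: 2 + 638 + 29 = 669 days.
669 mod 7 = 4, so 4 days before Saturday is Tuesday.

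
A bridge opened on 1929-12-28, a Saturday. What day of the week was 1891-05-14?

Count forward from the earlier date (May 14, 1891) to the later (December 28, 1929):
Day-of-year of May 14, 1891: 134.
Day-of-year of December 28, 1929: 362.
1891 has 365 days, so 365 − 134 = 231 days remain in 1891.
Full years 1892–1928: 28 common + 9 leap = 28×365 + 9×366 = 13514 days.
Total: 231 + 13514 + 362 = 14107 days.
14107 mod 7 = 2, so 2 days before Saturday is Thursday.

Thursday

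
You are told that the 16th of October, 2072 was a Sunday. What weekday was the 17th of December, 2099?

From October 16, 2072 to October 16, 2099: 27 years, of which 6 contain a Feb 29 — 21×365 + 6×366 = 9861 days.
October 2099: 31 − 16 = 15 days remain.
Then November (30): 30 days.
December 1–17, 2099: 17 days.
Residual: 62 days.
Total: 9923 days.
9923 mod 7 = 4, so 4 days after Sunday is Thursday.

Thursday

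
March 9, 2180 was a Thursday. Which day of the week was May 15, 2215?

From March 9, 2180 to March 9, 2215: 35 years, of which 7 contain a Feb 29 — 28×365 + 7×366 = 12782 days.
(2200 is not a leap year (divisible by 100 but not 400).)
March 2215: 31 − 9 = 22 days remain.
Then April (30): 30 days.
May 1–15, 2215: 15 days.
Residual: 67 days.
Total: 12849 days.
12849 mod 7 = 4, so 4 days after Thursday is Monday.

Monday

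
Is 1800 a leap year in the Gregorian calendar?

1800 is not a leap year (divisible by 100 but not 400).

No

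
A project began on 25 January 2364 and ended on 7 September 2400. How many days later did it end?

Day-of-year of January 25, 2364: 25.
Day-of-year of September 7, 2400: 251.
2364 has 366 days, so 366 − 25 = 341 days remain in 2364.
Full years 2365–2399: 27 common + 8 leap = 27×365 + 8×366 = 12783 days.
Total: 341 + 12783 + 251 = 13375 days.

13375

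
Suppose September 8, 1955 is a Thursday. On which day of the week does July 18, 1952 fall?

Friday

Count forward from the earlier date (July 18, 1952) to the later (September 8, 1955):
July 18, 1952 → July 18, 1953: 365 days.
July 18, 1953 → July 18, 1954: 365 days.
July 18, 1954 → July 18, 1955: 365 days.
July 1955: 31 − 18 = 13 days remain.
Then August (31): 31 days.
September 1–8, 1955: 8 days.
Residual: 52 days.
Total: 1147 days.
1147 mod 7 = 6, so 6 days before Thursday is Friday.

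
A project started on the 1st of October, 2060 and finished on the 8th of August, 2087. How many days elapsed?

From October 1, 2060 to October 1, 2086: 26 years, of which 6 contain a Feb 29 — 20×365 + 6×366 = 9496 days.
October 2086: 31 − 1 = 30 days remain.
Then 9 full months totalling 273 days.
August 1–8, 2087: 8 days.
Residual: 311 days.
Total: 9807 days.

9807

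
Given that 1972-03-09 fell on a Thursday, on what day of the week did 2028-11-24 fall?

From March 9, 1972 to March 9, 2028: 56 years, of which 14 contain a Feb 29 — 42×365 + 14×366 = 20454 days.
(2000 is a leap year (divisible by 400).)
March 2028: 31 − 9 = 22 days remain.
Then April (30), May (31), June (30), July (31), August (31), September (30), October (31): 30 + 31 + 30 + 31 + 31 + 30 + 31 = 214 days.
November 1–24, 2028: 24 days.
Residual: 260 days.
Total: 20714 days.
20714 mod 7 = 1, so 1 day after Thursday is Friday.

Friday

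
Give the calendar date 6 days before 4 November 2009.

29 October 2009

Count 6 days before November 4, 2009:
October 2009: 31 − 29 = 2 days remain.
November 1–4, 2009: 4 days.
Total: 2 + 4 = 6 days.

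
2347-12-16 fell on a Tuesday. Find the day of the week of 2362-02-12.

From December 16, 2347 to December 16, 2361: 14 years, of which 4 contain a Feb 29 — 10×365 + 4×366 = 5114 days.
December 2361: 31 − 16 = 15 days remain.
Then January (31): 31 days.
February 1–12, 2362: 12 days (2362 is not a leap year).
Residual: 58 days.
Total: 5172 days.
5172 mod 7 = 6, so 6 days after Tuesday is Monday.

Monday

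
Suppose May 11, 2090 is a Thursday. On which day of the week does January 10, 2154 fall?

Thursday

From May 11, 2090 to May 11, 2153: 63 years, of which 15 contain a Feb 29 — 48×365 + 15×366 = 23010 days.
(2100 is not a leap year (divisible by 100 but not 400).)
May 2153: 31 − 11 = 20 days remain.
Then June (30), July (31), August (31), September (30), October (31), November (30), December (31): 30 + 31 + 31 + 30 + 31 + 30 + 31 = 214 days.
January 1–10, 2154: 10 days.
Residual: 244 days.
Total: 23254 days.
23254 is a multiple of 7, so January 10, 2154 falls on the same weekday: Thursday.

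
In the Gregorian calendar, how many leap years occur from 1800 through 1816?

4

Years divisible by 4 in [1800, 1816]: 1800, 1804, 1808, 1812, 1816.
Of these, 1800 is divisible by 100 but not 400, so not leap.
Leap years: 5 − 1 = 4.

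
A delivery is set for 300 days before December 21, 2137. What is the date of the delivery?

February 24, 2137

Count 300 days before December 21, 2137:
February 2137: 28 − 24 = 4 days remain (2137 is not a leap year, so February has 28 days).
Then 9 full months totalling 275 days.
December 1–21, 2137: 21 days.
Total: 4 + 275 + 21 = 300 days.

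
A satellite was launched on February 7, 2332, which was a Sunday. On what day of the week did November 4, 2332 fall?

Friday

February 2332: 29 − 7 = 22 days remain (2332 is a leap year, so February has 29 days).
Then March (31), April (30), May (31), June (30), July (31), August (31), September (30), October (31): 31 + 30 + 31 + 30 + 31 + 31 + 30 + 31 = 245 days.
November 1–4, 2332: 4 days.
Total: 22 + 245 + 4 = 271 days.
271 mod 7 = 5, so 5 days after Sunday is Friday.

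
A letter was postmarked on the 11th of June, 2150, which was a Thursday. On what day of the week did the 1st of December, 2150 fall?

Tuesday

June 2150: 30 − 11 = 19 days remain.
Then July (31), August (31), September (30), October (31), November (30): 31 + 31 + 30 + 31 + 30 = 153 days.
December 1, 2150: 1 day.
Total: 19 + 153 + 1 = 173 days.
173 mod 7 = 5, so 5 days after Thursday is Tuesday.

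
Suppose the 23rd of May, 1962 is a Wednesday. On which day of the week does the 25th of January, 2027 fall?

From May 23, 1962 to May 23, 2026: 64 years, of which 16 contain a Feb 29 — 48×365 + 16×366 = 23376 days.
(2000 is a leap year (divisible by 400).)
May 2026: 31 − 23 = 8 days remain.
Then June (30), July (31), August (31), September (30), October (31), November (30), December (31): 30 + 31 + 31 + 30 + 31 + 30 + 31 = 214 days.
January 1–25, 2027: 25 days.
Residual: 247 days.
Total: 23623 days.
23623 mod 7 = 5, so 5 days after Wednesday is Monday.

Monday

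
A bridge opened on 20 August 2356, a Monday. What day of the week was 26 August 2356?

Within August 2356: 26 − 20 = 6 days.
6 mod 7 = 6, so 6 days after Monday is Sunday.

Sunday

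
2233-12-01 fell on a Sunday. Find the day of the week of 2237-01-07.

Saturday

Day-of-year of December 1, 2233: 335.
Day-of-year of January 7, 2237: 7.
2233 has 365 days, so 365 − 335 = 30 days remain in 2233.
Full years: 2234: 365; 2235: 365; 2236: 366. Sum = 1096.
Total: 30 + 1096 + 7 = 1133 days.
1133 mod 7 = 6, so 6 days after Sunday is Saturday.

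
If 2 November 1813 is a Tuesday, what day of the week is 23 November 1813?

Tuesday

Within November 1813: 23 − 2 = 21 days.
21 is a multiple of 7, so 23 November 1813 falls on the same weekday: Tuesday.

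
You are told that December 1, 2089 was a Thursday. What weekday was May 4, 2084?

Count forward from the earlier date (May 4, 2084) to the later (December 1, 2089):
May 4, 2084 → May 4, 2085: 365 days.
May 4, 2085 → May 4, 2086: 365 days.
May 4, 2086 → May 4, 2087: 365 days.
May 4, 2087 → May 4, 2088: 366 days (2088 is a leap year).
May 4, 2088 → May 4, 2089: 365 days.
May 2089: 31 − 4 = 27 days remain.
Then June (30), July (31), August (31), September (30), October (31), November (30): 30 + 31 + 31 + 30 + 31 + 30 = 183 days.
December 1, 2089: 1 day.
Residual: 211 days.
Total: 2037 days.
2037 is a multiple of 7, so May 4, 2084 falls on the same weekday: Thursday.

Thursday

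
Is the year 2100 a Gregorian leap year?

2100 is not a leap year (divisible by 100 but not 400).

No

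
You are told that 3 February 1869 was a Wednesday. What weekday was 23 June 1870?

Day-of-year of February 3, 1869: 34.
Day-of-year of June 23, 1870: 174.
1869 has 365 days, so 365 − 34 = 331 days remain in 1869.
Total: 331 + 174 = 505 days.
505 mod 7 = 1, so 1 day after Wednesday is Thursday.

Thursday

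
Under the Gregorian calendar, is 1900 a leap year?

1900 is not a leap year (divisible by 100 but not 400).

No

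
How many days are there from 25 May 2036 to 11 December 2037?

May 25, 2036 → May 25, 2037: 365 days.
May 2037: 31 − 25 = 6 days remain.
Then June (30), July (31), August (31), September (30), October (31), November (30): 30 + 31 + 31 + 30 + 31 + 30 = 183 days.
December 1–11, 2037: 11 days.
Residual: 200 days.
Total: 565 days.

565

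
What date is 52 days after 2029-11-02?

2029-12-24

Count 52 days after November 2, 2029:
November 2029: 30 − 2 = 28 days remain.
December 1–24, 2029: 24 days.
Total: 28 + 24 = 52 days.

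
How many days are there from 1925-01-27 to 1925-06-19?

143

January 1925: 31 − 27 = 4 days remain.
Then February 1925 (28), March (31), April (30), May (31): 28 + 31 + 30 + 31 = 120 days.
June 1–19, 1925: 19 days.
Total: 4 + 120 + 19 = 143 days.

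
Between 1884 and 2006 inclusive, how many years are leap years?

30

Years divisible by 4: 1884, 1888, …, 2004 — 31 in all.
Of these, 1900 is divisible by 100 but not 400, so not leap.
2000 is divisible by 400, so still leap.
Leap years: 31 − 1 = 30.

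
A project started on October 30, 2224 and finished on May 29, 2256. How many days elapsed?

11534

Day-of-year of October 30, 2224: 304.
Day-of-year of May 29, 2256: 150.
2224 has 366 days, so 366 − 304 = 62 days remain in 2224.
Full years 2225–2255: 24 common + 7 leap = 24×365 + 7×366 = 11322 days.
Total: 62 + 11322 + 150 = 11534 days.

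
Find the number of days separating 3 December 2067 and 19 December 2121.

From December 3, 2067 to December 3, 2121: 54 years, of which 13 contain a Feb 29 — 41×365 + 13×366 = 19723 days.
(2100 is not a leap year (divisible by 100 but not 400).)
Within December 2121: 19 − 3 = 16 days.
Total: 19739 days.

19739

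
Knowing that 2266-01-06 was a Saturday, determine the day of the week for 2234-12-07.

Count forward from the earlier date (December 7, 2234) to the later (January 6, 2266):
Day-of-year of December 7, 2234: 341.
Day-of-year of January 6, 2266: 6.
2234 has 365 days, so 365 − 341 = 24 days remain in 2234.
Full years 2235–2265: 23 common + 8 leap = 23×365 + 8×366 = 11323 days.
Total: 24 + 11323 + 6 = 11353 days.
11353 mod 7 = 6, so 6 days before Saturday is Sunday.

Sunday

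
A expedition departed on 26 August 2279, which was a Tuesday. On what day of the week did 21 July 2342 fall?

From August 26, 2279 to August 26, 2341: 62 years, of which 15 contain a Feb 29 — 47×365 + 15×366 = 22645 days.
(2300 is not a leap year (divisible by 100 but not 400).)
August 2341: 31 − 26 = 5 days remain.
Then 10 full months totalling 303 days.
July 1–21, 2342: 21 days.
Residual: 329 days.
Total: 22974 days.
22974 is a multiple of 7, so 21 July 2342 falls on the same weekday: Tuesday.

Tuesday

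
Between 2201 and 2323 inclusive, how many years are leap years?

Years divisible by 4: 2204, 2208, …, 2320 — 30 in all.
Of these, 2300 is divisible by 100 but not 400, so not leap.
Leap years: 30 − 1 = 29.

29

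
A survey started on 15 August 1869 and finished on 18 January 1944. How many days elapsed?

27183

Day-of-year of August 15, 1869: 227.
Day-of-year of January 18, 1944: 18.
1869 has 365 days, so 365 − 227 = 138 days remain in 1869.
Full years 1870–1943: 57 common + 17 leap = 57×365 + 17×366 = 27027 days.
Total: 138 + 27027 + 18 = 27183 days.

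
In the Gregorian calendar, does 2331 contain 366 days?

2331 is not a leap year.

No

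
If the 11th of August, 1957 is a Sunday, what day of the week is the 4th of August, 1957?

Count forward from the earlier date (August 4, 1957) to the later (August 11, 1957):
Within August 1957: 11 − 4 = 7 days.
7 is a multiple of 7, so the 4th of August, 1957 falls on the same weekday: Sunday.

Sunday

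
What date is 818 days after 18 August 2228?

14 November 2230

Count 818 days after August 18, 2228:
Day-of-year of August 18, 2228: 231.
Day-of-year of November 14, 2230: 318.
2228 has 366 days, so 366 − 231 = 135 days remain in 2228.
Full years: 2229: 365. Sum = 365.
Total: 135 + 365 + 318 = 818 days.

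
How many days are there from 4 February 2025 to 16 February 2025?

Within February 2025: 16 − 4 = 12 days.

12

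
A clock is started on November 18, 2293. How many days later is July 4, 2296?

Day-of-year of November 18, 2293: 322.
Day-of-year of July 4, 2296: 186.
2293 has 365 days, so 365 − 322 = 43 days remain in 2293.
Full years: 2294: 365; 2295: 365. Sum = 730.
Total: 43 + 730 + 186 = 959 days.

959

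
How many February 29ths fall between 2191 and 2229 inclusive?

9

Years divisible by 4 in [2191, 2229]: 2192, 2196, 2200, 2204, 2208, 2212, 2216, 2220, 2224, 2228.
Of these, 2200 is divisible by 100 but not 400, so not leap.
Leap years: 10 − 1 = 9.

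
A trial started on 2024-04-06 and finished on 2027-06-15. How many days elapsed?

1165

April 6, 2024 → April 6, 2025: 365 days.
April 6, 2025 → April 6, 2026: 365 days.
April 6, 2026 → April 6, 2027: 365 days.
April 2027: 30 − 6 = 24 days remain.
Then May (31): 31 days.
June 1–15, 2027: 15 days.
Residual: 70 days.
Total: 1165 days.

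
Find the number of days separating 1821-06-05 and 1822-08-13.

June 5, 1821 → June 5, 1822: 365 days.
June 1822: 30 − 5 = 25 days remain.
Then July (31): 31 days.
August 1–13, 1822: 13 days.
Residual: 69 days.
Total: 434 days.

434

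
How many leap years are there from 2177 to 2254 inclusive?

18

Years divisible by 4: 2180, 2184, …, 2252 — 19 in all.
Of these, 2200 is divisible by 100 but not 400, so not leap.
Leap years: 19 − 1 = 18.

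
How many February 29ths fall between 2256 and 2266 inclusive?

3

Years divisible by 4 in [2256, 2266]: 2256, 2260, 2264.
No century exceptions apply. Count: 3.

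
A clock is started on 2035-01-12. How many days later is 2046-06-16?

Day-of-year of January 12, 2035: 12.
Day-of-year of June 16, 2046: 167.
2035 has 365 days, so 365 − 12 = 353 days remain in 2035.
Full years 2036–2045: 7 common + 3 leap = 7×365 + 3×366 = 3653 days.
Total: 353 + 3653 + 167 = 4173 days.

4173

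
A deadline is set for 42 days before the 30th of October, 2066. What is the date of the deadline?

the 18th of September, 2066

Count 42 days before October 30, 2066:
September 2066: 30 − 18 = 12 days remain.
October 1–30, 2066: 30 days.
Total: 12 + 30 = 42 days.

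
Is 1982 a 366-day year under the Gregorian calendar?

1982 is not a leap year.

No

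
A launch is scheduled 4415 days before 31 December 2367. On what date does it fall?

29 November 2355

Count 4415 days before December 31, 2367:
From November 29, 2355 to November 29, 2367: 12 years, of which 3 contain a Feb 29 — 9×365 + 3×366 = 4383 days.
November 2367: 30 − 29 = 1 day remains.
December 1–31, 2367: 31 days.
Residual: 32 days.
Total: 4415 days.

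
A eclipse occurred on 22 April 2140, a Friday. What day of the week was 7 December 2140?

Wednesday

April 2140: 30 − 22 = 8 days remain.
Then May (31), June (30), July (31), August (31), September (30), October (31), November (30): 31 + 30 + 31 + 31 + 30 + 31 + 30 = 214 days.
December 1–7, 2140: 7 days.
Total: 8 + 214 + 7 = 229 days.
229 mod 7 = 5, so 5 days after Friday is Wednesday.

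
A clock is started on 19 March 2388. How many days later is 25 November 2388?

March 2388: 31 − 19 = 12 days remain.
Then April (30), May (31), June (30), July (31), August (31), September (30), October (31): 30 + 31 + 30 + 31 + 31 + 30 + 31 = 214 days.
November 1–25, 2388: 25 days.
Total: 12 + 214 + 25 = 251 days.

251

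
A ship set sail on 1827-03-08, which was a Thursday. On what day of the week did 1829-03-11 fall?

March 1827: 31 − 8 = 23 days remain.
Then 23 full months totalling 700 days.
March 1–11, 1829: 11 days.
Total: 23 + 700 + 11 = 734 days.
734 mod 7 = 6, so 6 days after Thursday is Wednesday.

Wednesday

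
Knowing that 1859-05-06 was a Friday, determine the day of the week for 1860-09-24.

May 6, 1859 → May 6, 1860: 366 days (1860 is a leap year).
May 1860: 31 − 6 = 25 days remain.
Then June (30), July (31), August (31): 30 + 31 + 31 = 92 days.
September 1–24, 1860: 24 days.
Residual: 141 days.
Total: 507 days.
507 mod 7 = 3, so 3 days after Friday is Monday.

Monday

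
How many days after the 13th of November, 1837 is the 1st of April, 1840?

Day-of-year of November 13, 1837: 317.
Day-of-year of April 1, 1840: 92.
1837 has 365 days, so 365 − 317 = 48 days remain in 1837.
Full years: 1838: 365; 1839: 365. Sum = 730.
Total: 48 + 730 + 92 = 870 days.

870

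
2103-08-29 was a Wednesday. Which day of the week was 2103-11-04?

August 2103: 31 − 29 = 2 days remain.
Then September (30), October (31): 30 + 31 = 61 days.
November 1–4, 2103: 4 days.
Total: 2 + 61 + 4 = 67 days.
67 mod 7 = 4, so 4 days after Wednesday is Sunday.

Sunday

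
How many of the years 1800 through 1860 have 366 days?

15

Years divisible by 4: 1800, 1804, …, 1860 — 16 in all.
Of these, 1800 is divisible by 100 but not 400, so not leap.
Leap years: 16 − 1 = 15.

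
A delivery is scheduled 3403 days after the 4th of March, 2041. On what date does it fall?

the 28th of June, 2050

Count 3403 days after March 4, 2041:
From March 4, 2041 to March 4, 2050: 9 years, of which 2 contain a Feb 29 — 7×365 + 2×366 = 3287 days.
March 2050: 31 − 4 = 27 days remain.
Then April (30), May (31): 30 + 31 = 61 days.
June 1–28, 2050: 28 days.
Residual: 116 days.
Total: 3403 days.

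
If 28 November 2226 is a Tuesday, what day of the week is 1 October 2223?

Wednesday

Count forward from the earlier date (October 1, 2223) to the later (November 28, 2226):
Day-of-year of October 1, 2223: 274.
Day-of-year of November 28, 2226: 332.
2223 has 365 days, so 365 − 274 = 91 days remain in 2223.
Full years: 2224: 366; 2225: 365. Sum = 731.
Total: 91 + 731 + 332 = 1154 days.
1154 mod 7 = 6, so 6 days before Tuesday is Wednesday.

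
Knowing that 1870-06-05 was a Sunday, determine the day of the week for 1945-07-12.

Day-of-year of June 5, 1870: 156.
Day-of-year of July 12, 1945: 193.
1870 has 365 days, so 365 − 156 = 209 days remain in 1870.
Full years 1871–1944: 56 common + 18 leap = 56×365 + 18×366 = 27028 days.
Total: 209 + 27028 + 193 = 27430 days.
27430 mod 7 = 4, so 4 days after Sunday is Thursday.

Thursday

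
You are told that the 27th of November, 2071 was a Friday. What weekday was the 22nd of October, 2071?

Thursday

Count forward from the earlier date (October 22, 2071) to the later (November 27, 2071):
October 2071: 31 − 22 = 9 days remain.
November 1–27, 2071: 27 days.
Total: 9 + 27 = 36 days.
36 mod 7 = 1, so 1 day before Friday is Thursday.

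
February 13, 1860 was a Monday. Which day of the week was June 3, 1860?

February 1860: 29 − 13 = 16 days remain (1860 is a leap year, so February has 29 days).
Then March (31), April (30), May (31): 31 + 30 + 31 = 92 days.
June 1–3, 1860: 3 days.
Total: 16 + 92 + 3 = 111 days.
111 mod 7 = 6, so 6 days after Monday is Sunday.

Sunday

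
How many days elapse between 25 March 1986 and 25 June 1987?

Day-of-year of March 25, 1986: 84.
Day-of-year of June 25, 1987: 176.
1986 has 365 days, so 365 − 84 = 281 days remain in 1986.
Total: 281 + 176 = 457 days.

457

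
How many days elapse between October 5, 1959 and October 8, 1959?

Within October 1959: 8 − 5 = 3 days.

3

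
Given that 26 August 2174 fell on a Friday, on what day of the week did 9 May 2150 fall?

Count forward from the earlier date (May 9, 2150) to the later (August 26, 2174):
From May 9, 2150 to May 9, 2174: 24 years, of which 6 contain a Feb 29 — 18×365 + 6×366 = 8766 days.
May 2174: 31 − 9 = 22 days remain.
Then June (30), July (31): 30 + 31 = 61 days.
August 1–26, 2174: 26 days.
Residual: 109 days.
Total: 8875 days.
8875 mod 7 = 6, so 6 days before Friday is Saturday.

Saturday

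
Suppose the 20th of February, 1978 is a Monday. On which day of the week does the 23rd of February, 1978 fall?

Within February 1978: 23 − 20 = 3 days.
3 mod 7 = 3, so 3 days after Monday is Thursday.

Thursday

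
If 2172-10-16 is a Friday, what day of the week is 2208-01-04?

Monday

Day-of-year of October 16, 2172: 290.
Day-of-year of January 4, 2208: 4.
2172 has 366 days, so 366 − 290 = 76 days remain in 2172.
Full years 2173–2207: 28 common + 7 leap = 28×365 + 7×366 = 12782 days.
Total: 76 + 12782 + 4 = 12862 days.
12862 mod 7 = 3, so 3 days after Friday is Monday.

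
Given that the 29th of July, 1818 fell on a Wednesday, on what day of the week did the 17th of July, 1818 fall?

Count forward from the earlier date (July 17, 1818) to the later (July 29, 1818):
Within July 1818: 29 − 17 = 12 days.
12 mod 7 = 5, so 5 days before Wednesday is Friday.

Friday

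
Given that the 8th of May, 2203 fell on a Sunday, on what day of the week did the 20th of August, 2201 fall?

Count forward from the earlier date (August 20, 2201) to the later (May 8, 2203):
August 2201: 31 − 20 = 11 days remain.
Then 20 full months totalling 607 days.
May 1–8, 2203: 8 days.
Total: 11 + 607 + 8 = 626 days.
626 mod 7 = 3, so 3 days before Sunday is Thursday.

Thursday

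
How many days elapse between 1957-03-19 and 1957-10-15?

210

March 1957: 31 − 19 = 12 days remain.
Then April (30), May (31), June (30), July (31), August (31), September (30): 30 + 31 + 30 + 31 + 31 + 30 = 183 days.
October 1–15, 1957: 15 days.
Total: 12 + 183 + 15 = 210 days.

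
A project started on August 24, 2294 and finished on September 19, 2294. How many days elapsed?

26

August 2294: 31 − 24 = 7 days remain.
September 1–19, 2294: 19 days.
Total: 7 + 19 = 26 days.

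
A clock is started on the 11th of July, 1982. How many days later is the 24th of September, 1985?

July 11, 1982 → July 11, 1983: 365 days.
July 11, 1983 → July 11, 1984: 366 days (1984 is a leap year).
July 11, 1984 → July 11, 1985: 365 days.
July 1985: 31 − 11 = 20 days remain.
Then August (31): 31 days.
September 1–24, 1985: 24 days.
Residual: 75 days.
Total: 1171 days.

1171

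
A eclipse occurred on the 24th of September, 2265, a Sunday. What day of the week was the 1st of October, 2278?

From September 24, 2265 to September 24, 2278: 13 years, of which 3 contain a Feb 29 — 10×365 + 3×366 = 4748 days.
September 2278: 30 − 24 = 6 days remain.
October 1, 2278: 1 day.
Residual: 7 days.
Total: 4755 days.
4755 mod 7 = 2, so 2 days after Sunday is Tuesday.

Tuesday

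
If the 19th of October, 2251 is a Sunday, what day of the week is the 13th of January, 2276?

Thursday

From October 19, 2251 to October 19, 2275: 24 years, of which 6 contain a Feb 29 — 18×365 + 6×366 = 8766 days.
October 2275: 31 − 19 = 12 days remain.
Then November (30), December (31): 30 + 31 = 61 days.
January 1–13, 2276: 13 days.
Residual: 86 days.
Total: 8852 days.
8852 mod 7 = 4, so 4 days after Sunday is Thursday.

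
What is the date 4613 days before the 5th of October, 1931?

the 17th of February, 1919

Count 4613 days before October 5, 1931:
From February 17, 1919 to February 17, 1931: 12 years, of which 3 contain a Feb 29 — 9×365 + 3×366 = 4383 days.
February 1931: 28 − 17 = 11 days remain (1931 is not a leap year, so February has 28 days).
Then March (31), April (30), May (31), June (30), July (31), August (31), September (30): 31 + 30 + 31 + 30 + 31 + 31 + 30 = 214 days.
October 1–5, 1931: 5 days.
Residual: 230 days.
Total: 4613 days.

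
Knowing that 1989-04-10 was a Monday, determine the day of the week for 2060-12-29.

Day-of-year of April 10, 1989: 100.
Day-of-year of December 29, 2060: 364.
1989 has 365 days, so 365 − 100 = 265 days remain in 1989.
Full years 1990–2059: 53 common + 17 leap = 53×365 + 17×366 = 25567 days.
Total: 265 + 25567 + 364 = 26196 days.
26196 mod 7 = 2, so 2 days after Monday is Wednesday.

Wednesday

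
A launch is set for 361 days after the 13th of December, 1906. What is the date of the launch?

the 9th of December, 1907

Count 361 days after December 13, 1906:
December 1906: 31 − 13 = 18 days remain.
Then 11 full months totalling 334 days.
December 1–9, 1907: 9 days.
Residual: 361 days.
Total: 361 days.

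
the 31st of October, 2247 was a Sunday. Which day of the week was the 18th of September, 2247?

Saturday

Count forward from the earlier date (September 18, 2247) to the later (October 31, 2247):
September 2247: 30 − 18 = 12 days remain.
October 1–31, 2247: 31 days.
Total: 12 + 31 = 43 days.
43 mod 7 = 1, so 1 day before Sunday is Saturday.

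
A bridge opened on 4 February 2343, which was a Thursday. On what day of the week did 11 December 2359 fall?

Friday

Day-of-year of February 4, 2343: 35.
Day-of-year of December 11, 2359: 345.
2343 has 365 days, so 365 − 35 = 330 days remain in 2343.
Full years 2344–2358: 11 common + 4 leap = 11×365 + 4×366 = 5479 days.
Total: 330 + 5479 + 345 = 6154 days.
6154 mod 7 = 1, so 1 day after Thursday is Friday.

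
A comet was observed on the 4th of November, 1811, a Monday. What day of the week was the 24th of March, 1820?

Friday

From November 4, 1811 to November 4, 1819: 8 years, of which 2 contain a Feb 29 — 6×365 + 2×366 = 2922 days.
November 1819: 30 − 4 = 26 days remain.
Then December (31), January (31), February 1820 (29): 31 + 31 + 29 = 91 days.
March 1–24, 1820: 24 days.
Residual: 141 days.
Total: 3063 days.
3063 mod 7 = 4, so 4 days after Monday is Friday.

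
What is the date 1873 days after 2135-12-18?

2141-02-02

Count 1873 days after December 18, 2135:
December 18, 2135 → December 18, 2136: 366 days (2136 is a leap year).
December 18, 2136 → December 18, 2137: 365 days.
December 18, 2137 → December 18, 2138: 365 days.
December 18, 2138 → December 18, 2139: 365 days.
December 18, 2139 → December 18, 2140: 366 days (2140 is a leap year).
December 2140: 31 − 18 = 13 days remain.
Then January (31): 31 days.
February 1–2, 2141: 2 days (2141 is not a leap year).
Residual: 46 days.
Total: 1873 days.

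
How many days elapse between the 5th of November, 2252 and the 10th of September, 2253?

Day-of-year of November 5, 2252: 310.
Day-of-year of September 10, 2253: 253.
2252 has 366 days, so 366 − 310 = 56 days remain in 2252.
Total: 56 + 253 = 309 days.

309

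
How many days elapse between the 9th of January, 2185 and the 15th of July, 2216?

Day-of-year of January 9, 2185: 9.
Day-of-year of July 15, 2216: 197.
2185 has 365 days, so 365 − 9 = 356 days remain in 2185.
Full years 2186–2215: 24 common + 6 leap = 24×365 + 6×366 = 10956 days.
Total: 356 + 10956 + 197 = 11509 days.

11509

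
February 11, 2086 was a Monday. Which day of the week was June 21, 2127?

Saturday

From February 11, 2086 to February 11, 2127: 41 years, of which 9 contain a Feb 29 — 32×365 + 9×366 = 14974 days.
(2100 is not a leap year (divisible by 100 but not 400).)
February 2127: 28 − 11 = 17 days remain (2127 is not a leap year, so February has 28 days).
Then March (31), April (30), May (31): 31 + 30 + 31 = 92 days.
June 1–21, 2127: 21 days.
Residual: 130 days.
Total: 15104 days.
15104 mod 7 = 5, so 5 days after Monday is Saturday.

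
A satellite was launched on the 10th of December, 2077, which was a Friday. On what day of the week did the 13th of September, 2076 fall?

Count forward from the earlier date (September 13, 2076) to the later (December 10, 2077):
Day-of-year of September 13, 2076: 257.
Day-of-year of December 10, 2077: 344.
2076 has 366 days, so 366 − 257 = 109 days remain in 2076.
Total: 109 + 344 = 453 days.
453 mod 7 = 5, so 5 days before Friday is Sunday.

Sunday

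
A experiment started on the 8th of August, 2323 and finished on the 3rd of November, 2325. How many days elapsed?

August 2323: 31 − 8 = 23 days remain.
Then 26 full months totalling 792 days.
November 1–3, 2325: 3 days.
Total: 23 + 792 + 3 = 818 days.

818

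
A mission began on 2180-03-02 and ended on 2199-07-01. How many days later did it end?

7060

From March 2, 2180 to March 2, 2199: 19 years, of which 4 contain a Feb 29 — 15×365 + 4×366 = 6939 days.
March 2199: 31 − 2 = 29 days remain.
Then April (30), May (31), June (30): 30 + 31 + 30 = 91 days.
July 1, 2199: 1 day.
Residual: 121 days.
Total: 7060 days.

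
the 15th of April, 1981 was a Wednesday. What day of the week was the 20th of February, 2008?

Day-of-year of April 15, 1981: 105.
Day-of-year of February 20, 2008: 51.
1981 has 365 days, so 365 − 105 = 260 days remain in 1981.
Full years 1982–2007: 20 common + 6 leap = 20×365 + 6×366 = 9496 days.
Total: 260 + 9496 + 51 = 9807 days.
9807 is a multiple of 7, so the 20th of February, 2008 falls on the same weekday: Wednesday.

Wednesday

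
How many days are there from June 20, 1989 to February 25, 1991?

June 1989: 30 − 20 = 10 days remain.
Then 19 full months totalling 580 days.
February 1–25, 1991: 25 days (1991 is not a leap year).
Total: 10 + 580 + 25 = 615 days.

615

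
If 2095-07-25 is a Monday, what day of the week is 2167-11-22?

From July 25, 2095 to July 25, 2167: 72 years, of which 17 contain a Feb 29 — 55×365 + 17×366 = 26297 days.
(2100 is not a leap year (divisible by 100 but not 400).)
July 2167: 31 − 25 = 6 days remain.
Then August (31), September (30), October (31): 31 + 30 + 31 = 92 days.
November 1–22, 2167: 22 days.
Residual: 120 days.
Total: 26417 days.
26417 mod 7 = 6, so 6 days after Monday is Sunday.

Sunday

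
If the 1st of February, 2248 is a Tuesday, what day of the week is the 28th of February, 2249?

Wednesday

February 2248: 29 − 1 = 28 days remain (2248 is a leap year, so February has 29 days).
Then 11 full months totalling 337 days.
February 1–28, 2249: 28 days (2249 is not a leap year).
Total: 28 + 337 + 28 = 393 days.
393 mod 7 = 1, so 1 day after Tuesday is Wednesday.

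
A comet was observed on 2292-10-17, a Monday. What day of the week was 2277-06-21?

Count forward from the earlier date (June 21, 2277) to the later (October 17, 2292):
Day-of-year of June 21, 2277: 172.
Day-of-year of October 17, 2292: 291.
2277 has 365 days, so 365 − 172 = 193 days remain in 2277.
Full years 2278–2291: 11 common + 3 leap = 11×365 + 3×366 = 5113 days.
Total: 193 + 5113 + 291 = 5597 days.
5597 mod 7 = 4, so 4 days before Monday is Thursday.

Thursday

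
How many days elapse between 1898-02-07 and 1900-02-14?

737

February 7, 1898 → February 7, 1899: 365 days.
February 7, 1899 → February 7, 1900: 365 days.
Within February 1900: 14 − 7 = 7 days.
Total: 737 days.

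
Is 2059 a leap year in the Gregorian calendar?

2059 is not a leap year.

No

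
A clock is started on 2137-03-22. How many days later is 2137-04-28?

37

March 2137: 31 − 22 = 9 days remain.
April 1–28, 2137: 28 days.
Total: 9 + 28 = 37 days.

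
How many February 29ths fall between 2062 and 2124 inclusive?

Years divisible by 4: 2064, 2068, …, 2124 — 16 in all.
Of these, 2100 is divisible by 100 but not 400, so not leap.
Leap years: 16 − 1 = 15.

15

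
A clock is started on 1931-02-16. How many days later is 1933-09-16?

February 16, 1931 → February 16, 1932: 365 days.
February 16, 1932 → February 16, 1933: 366 days (1932 is a leap year).
February 1933: 28 − 16 = 12 days remain (1933 is not a leap year, so February has 28 days).
Then March (31), April (30), May (31), June (30), July (31), August (31): 31 + 30 + 31 + 30 + 31 + 31 = 184 days.
September 1–16, 1933: 16 days.
Residual: 212 days.
Total: 943 days.

943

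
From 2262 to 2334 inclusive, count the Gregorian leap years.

Years divisible by 4: 2264, 2268, …, 2332 — 18 in all.
Of these, 2300 is divisible by 100 but not 400, so not leap.
Leap years: 18 − 1 = 17.

17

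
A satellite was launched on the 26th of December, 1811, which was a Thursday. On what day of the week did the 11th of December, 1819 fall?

Day-of-year of December 26, 1811: 360.
Day-of-year of December 11, 1819: 345.
1811 has 365 days, so 365 − 360 = 5 days remain in 1811.
Full years 1812–1818: 5 common + 2 leap = 5×365 + 2×366 = 2557 days.
Total: 5 + 2557 + 345 = 2907 days.
2907 mod 7 = 2, so 2 days after Thursday is Saturday.

Saturday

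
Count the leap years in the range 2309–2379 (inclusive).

Years divisible by 4: 2312, 2316, …, 2376 — 17 in all.
No century exceptions apply. Count: 17.

17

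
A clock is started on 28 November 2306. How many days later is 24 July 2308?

Day-of-year of November 28, 2306: 332.
Day-of-year of July 24, 2308: 206.
2306 has 365 days, so 365 − 332 = 33 days remain in 2306.
Full years: 2307: 365. Sum = 365.
Total: 33 + 365 + 206 = 604 days.

604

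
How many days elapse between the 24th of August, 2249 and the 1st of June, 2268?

6856

From August 24, 2249 to August 24, 2267: 18 years, of which 4 contain a Feb 29 — 14×365 + 4×366 = 6574 days.
August 2267: 31 − 24 = 7 days remain.
Then 9 full months totalling 274 days.
June 1, 2268: 1 day.
Residual: 282 days.
Total: 6856 days.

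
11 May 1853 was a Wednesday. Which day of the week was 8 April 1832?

Count forward from the earlier date (April 8, 1832) to the later (May 11, 1853):
Day-of-year of April 8, 1832: 99.
Day-of-year of May 11, 1853: 131.
1832 has 366 days, so 366 − 99 = 267 days remain in 1832.
Full years 1833–1852: 15 common + 5 leap = 15×365 + 5×366 = 7305 days.
Total: 267 + 7305 + 131 = 7703 days.
7703 mod 7 = 3, so 3 days before Wednesday is Sunday.

Sunday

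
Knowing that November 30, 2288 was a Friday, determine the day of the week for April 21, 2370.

From November 30, 2288 to November 30, 2369: 81 years, of which 19 contain a Feb 29 — 62×365 + 19×366 = 29584 days.
(2300 is not a leap year (divisible by 100 but not 400).)
November 2369: 30 − 30 = 0 days remain.
Then December (31), January (31), February 2370 (28), March (31): 31 + 31 + 28 + 31 = 121 days.
April 1–21, 2370: 21 days.
Residual: 142 days.
Total: 29726 days.
29726 mod 7 = 4, so 4 days after Friday is Tuesday.

Tuesday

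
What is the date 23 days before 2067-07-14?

2067-06-21

Count 23 days before July 14, 2067:
June 2067: 30 − 21 = 9 days remain.
July 1–14, 2067: 14 days.
Total: 9 + 14 = 23 days.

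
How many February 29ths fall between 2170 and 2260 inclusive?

22

Years divisible by 4: 2172, 2176, …, 2260 — 23 in all.
Of these, 2200 is divisible by 100 but not 400, so not leap.
Leap years: 23 − 1 = 22.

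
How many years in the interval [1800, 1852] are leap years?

Years divisible by 4: 1800, 1804, …, 1852 — 14 in all.
Of these, 1800 is divisible by 100 but not 400, so not leap.
Leap years: 14 − 1 = 13.

13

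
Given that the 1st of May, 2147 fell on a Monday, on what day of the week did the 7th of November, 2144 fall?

Saturday

Count forward from the earlier date (November 7, 2144) to the later (May 1, 2147):
November 7, 2144 → November 7, 2145: 365 days.
November 7, 2145 → November 7, 2146: 365 days.
November 2146: 30 − 7 = 23 days remain.
Then December (31), January (31), February 2147 (28), March (31), April (30): 31 + 31 + 28 + 31 + 30 = 151 days.
May 1, 2147: 1 day.
Residual: 175 days.
Total: 905 days.
905 mod 7 = 2, so 2 days before Monday is Saturday.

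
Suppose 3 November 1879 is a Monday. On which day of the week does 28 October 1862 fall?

Count forward from the earlier date (October 28, 1862) to the later (November 3, 1879):
Day-of-year of October 28, 1862: 301.
Day-of-year of November 3, 1879: 307.
1862 has 365 days, so 365 − 301 = 64 days remain in 1862.
Full years 1863–1878: 12 common + 4 leap = 12×365 + 4×366 = 5844 days.
Total: 64 + 5844 + 307 = 6215 days.
6215 mod 7 = 6, so 6 days before Monday is Tuesday.

Tuesday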